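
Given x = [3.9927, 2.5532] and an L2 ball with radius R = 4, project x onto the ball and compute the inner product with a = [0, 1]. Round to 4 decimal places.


Step 1: Compute ||x|| (intermediates to 6 decimals).
||x|| = sqrt(3.9927^2 + 2.5532^2) = 4.739249
Step 2: Project.
Since ||x|| > R, scale = R/||x|| = 4/4.739249 = 0.844016, proj(x) = scale * x
proj(x) = [3.369903, 2.154942]
Step 3: Dot product.
a^T * proj(x) = 0*3.369903 + 1*2.154942 = 2.1549


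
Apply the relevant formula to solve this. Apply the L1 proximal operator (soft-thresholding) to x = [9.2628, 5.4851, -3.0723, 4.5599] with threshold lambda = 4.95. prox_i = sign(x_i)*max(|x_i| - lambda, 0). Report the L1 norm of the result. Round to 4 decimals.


Soft-thresholding with lambda = 4.95:
prox(9.2628) = sign(9.2628)*max(|9.2628| - 4.95, 0) = 4.3128
prox(5.4851) = sign(5.4851)*max(|5.4851| - 4.95, 0) = 0.5351
prox(-3.0723) = sign(-3.0723)*max(|-3.0723| - 4.95, 0) = 0.0
prox(4.5599) = sign(4.5599)*max(|4.5599| - 4.95, 0) = 0.0
prox(x) = [4.3128, 0.5351, 0.0, 0.0]
||prox(x)||_1 = 4.3128 + 0.5351 + 0.0 + 0.0 = 4.8479


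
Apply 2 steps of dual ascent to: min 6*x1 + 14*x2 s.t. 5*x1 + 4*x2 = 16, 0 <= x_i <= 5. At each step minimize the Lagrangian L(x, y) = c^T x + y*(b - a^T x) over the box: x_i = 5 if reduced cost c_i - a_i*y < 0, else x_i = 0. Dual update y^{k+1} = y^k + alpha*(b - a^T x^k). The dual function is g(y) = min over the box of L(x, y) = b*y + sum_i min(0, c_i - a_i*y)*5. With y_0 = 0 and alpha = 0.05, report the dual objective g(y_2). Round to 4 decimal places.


Dual ascent for LP: min 6*x1 + 14*x2, 5*x1 + 4*x2 = 16, 0 <= x_i <= 5
Step 1: y^k = 0.0, reduced costs: (6.0, 14.0)
  x^k = (0.0, 0.0), subgradient = b - a^T x = 16.0
  y^{k+1} = 0.0 + 0.05*16.0 = 0.8
Step 2: y^k = 0.8, reduced costs: (2.0, 10.8)
  x^k = (0.0, 0.0), subgradient = b - a^T x = 16.0
  y^{k+1} = 0.8 + 0.05*16.0 = 1.6
Dual objective at y_2 = 1.6: reduced costs (-2.0, 7.6), box minimizer x = (5.0, 0.0)
g(y_2) = b*y + (c1 - a1*y)*x1 + (c2 - a2*y)*x2 = 16*1.6 + (-2.0)*5.0 + 7.6*0.0 = 25.6 - 10.0 + 0.0 = 15.6


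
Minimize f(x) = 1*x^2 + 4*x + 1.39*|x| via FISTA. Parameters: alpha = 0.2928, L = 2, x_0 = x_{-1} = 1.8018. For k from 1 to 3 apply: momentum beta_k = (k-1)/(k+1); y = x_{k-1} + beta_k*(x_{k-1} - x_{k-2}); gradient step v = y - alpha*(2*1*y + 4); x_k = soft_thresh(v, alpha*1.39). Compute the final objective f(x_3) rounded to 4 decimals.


FISTA on f(x) = 1*x^2 + 4*x + 1.39*|x|
L = 2, alpha = 0.2928
Iteration 1: beta = 0.0, y = 1.8018 + 0.0*(1.8018 - 1.8018) = 1.8018
  grad(y) = 7.6036, v = y - alpha*grad = -0.4245
  prox(v) = soft_thresh(-0.4245, 0.407) = -0.0175
Iteration 2: beta = 0.3333, y = -0.0175 + 0.3333*(-0.0175 - 1.8018) = -0.624
  grad(y) = 2.752, v = y - alpha*grad = -1.4298
  prox(v) = soft_thresh(-1.4298, 0.407) = -1.0228
Iteration 3: beta = 0.5, y = -1.0228 + 0.5*(-1.0228 + 0.0175) = -1.5254
  grad(y) = 0.9492, v = y - alpha*grad = -1.8033
  prox(v) = soft_thresh(-1.8033, 0.407) = -1.3963
f(x_3) = 1*(-1.3963)^2 + 4*(-1.3963) + 1.39*|-1.3963| = -1.6947


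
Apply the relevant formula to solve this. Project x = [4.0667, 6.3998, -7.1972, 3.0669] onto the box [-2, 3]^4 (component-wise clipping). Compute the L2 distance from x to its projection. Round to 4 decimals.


Project each component onto [-2, 3].
clip(4.0667) = 3.0, clip(6.3998) = 3.0, clip(-7.1972) = -2.0, clip(3.0669) = 3.0
Projection = [3.0, 3.0, -2.0, 3.0]
Squared diffs: [1.1378, 11.5586, 27.0109, 0.0045]
Distance = sqrt(39.7118) = 6.3017


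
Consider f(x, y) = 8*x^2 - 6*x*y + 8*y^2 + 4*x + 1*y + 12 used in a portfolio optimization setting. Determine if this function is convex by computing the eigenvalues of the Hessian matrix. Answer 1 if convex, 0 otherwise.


The Hessian of f(x,y) = 8*x^2 - 6*x*y + 8*y^2 + 4*x + 1*y + 12 is:
H = [[16, -6], [-6, 16]]
Trace = 16 + 16 = 32
Determinant = 16*16 - (-6)^2 = 220
Discriminant = (32)^2 - 4*220 = 144.0
Eigenvalues: lambda_1 = 10.0, lambda_2 = 22.0
The function is convex.

1


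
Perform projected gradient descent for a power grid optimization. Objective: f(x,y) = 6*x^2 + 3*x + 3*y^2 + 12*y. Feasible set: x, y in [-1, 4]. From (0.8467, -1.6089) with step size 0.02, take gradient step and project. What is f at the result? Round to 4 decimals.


Step 1: Compute gradient at (0.8467, -1.6089).
grad_x = 2*6*0.8467 + 3 = 13.1604
grad_y = 2*3*-1.6089 + 12 = 2.3466
Step 2: Gradient step.
x_raw = 0.8467 - 0.02*13.1604 = 0.5835
y_raw = -1.6089 - 0.02*2.3466 = -1.6558
Step 3: Project onto [-1, 4].
x_proj = clip(0.5835) = 0.5835
y_proj = clip(-1.6558) = -1.0
Step 4: Evaluate f.
f(0.5835, -1.0) = -5.2067


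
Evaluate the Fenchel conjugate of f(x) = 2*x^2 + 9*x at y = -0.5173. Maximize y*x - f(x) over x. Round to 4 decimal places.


f*(y) = sup_x {y*x - a*x^2 - b*x} = sup_x {(y-b)*x - a*x^2}
FOC: (y - b) - 2a*x = 0 => x* = (y - b)/(2a)
x* = (-0.5173 - 9)/(2*2) = -2.3793
f*(-0.5173) = (y-b)^2/(4a) = (-0.5173 - 9)^2/(4*2)
= 90.579/8 = 11.3224


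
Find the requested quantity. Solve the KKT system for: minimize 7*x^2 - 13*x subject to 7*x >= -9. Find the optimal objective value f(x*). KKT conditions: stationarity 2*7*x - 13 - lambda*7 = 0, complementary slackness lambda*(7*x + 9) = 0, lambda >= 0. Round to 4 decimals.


Step 1: Try lambda = 0 (constraint inactive).
Stationarity: 2*7*x - 13 = 0
x* = 13/(2*7) = 13/14 = 0.9286 (rounded; the exact value 13/14 is used below)
Check constraint: 7*0.9286 = 6.5002 >= -9 -- satisfied.
Step 2: Compute optimal value.
f(x*) = 7*(13/14)^2 - 13*(13/14) = -6.0357


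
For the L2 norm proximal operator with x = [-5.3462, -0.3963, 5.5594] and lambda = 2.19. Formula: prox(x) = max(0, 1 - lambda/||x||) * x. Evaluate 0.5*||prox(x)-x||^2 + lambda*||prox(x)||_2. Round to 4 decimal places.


Step 1: Compute ||x||.
||x|| = 7.7231
Step 2: Compute scaling factor.
scale = max(0, 1 - 2.19/7.7231) = 0.7164
Step 3: prox(x) = [-3.8302, -0.2839, 3.9829]
||prox(x)|| = 5.5331
Step 4: Proximal objective.
0.5*||prox-x||^2 = 2.3981
lambda*||prox|| = 12.1175
Total = 14.5155


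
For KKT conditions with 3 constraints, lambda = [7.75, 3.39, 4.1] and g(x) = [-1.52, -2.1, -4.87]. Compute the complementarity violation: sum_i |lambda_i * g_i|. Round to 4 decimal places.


KKT complementary slackness check:
lambda_1 * g_1 = 7.75 * -1.52 = -11.78
lambda_2 * g_2 = 3.39 * -2.1 = -7.119
lambda_3 * g_3 = 4.1 * -4.87 = -19.967
Total violation = 11.78 + 7.119 + 19.967 = 38.866


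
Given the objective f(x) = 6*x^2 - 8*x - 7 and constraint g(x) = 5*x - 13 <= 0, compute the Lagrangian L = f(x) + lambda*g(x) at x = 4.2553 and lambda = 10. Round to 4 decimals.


Step 1: Evaluate f(x).
f(4.2553) = 6*4.2553^2 - 8*4.2553 - 7 = 67.6031
Step 2: Evaluate g(x).
g(4.2553) = 5*4.2553 - 13 = 8.2765
Step 3: Compute Lagrangian.
L = 67.6031 + 10*8.2765 = 150.3681


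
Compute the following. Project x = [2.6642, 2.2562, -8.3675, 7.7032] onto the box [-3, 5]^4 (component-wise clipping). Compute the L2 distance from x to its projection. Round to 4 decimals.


Project each component onto [-3, 5].
clip(2.6642) = 2.6642, clip(2.2562) = 2.2562, clip(-8.3675) = -3.0, clip(7.7032) = 5.0
Projection = [2.6642, 2.2562, -3.0, 5.0]
Squared diffs: [0.0, 0.0, 28.8101, 7.3073]
Distance = sqrt(36.1174) = 6.0098


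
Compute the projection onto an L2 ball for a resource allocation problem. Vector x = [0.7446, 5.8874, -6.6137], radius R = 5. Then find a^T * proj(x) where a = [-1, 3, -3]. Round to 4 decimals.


Step 1: Compute ||x|| (intermediates to 6 decimals).
||x|| = sqrt(0.7446^2 + 5.8874^2 + (-6.6137)^2) = 8.885772
Step 2: Project.
Since ||x|| > R, scale = R/||x|| = 5/8.885772 = 0.562697, proj(x) = scale * x
proj(x) = [0.418984, 3.312822, -3.721509]
Step 3: Dot product.
a^T * proj(x) = -1*0.418984 + 3*3.312822 - 3*(-3.721509) = 20.684


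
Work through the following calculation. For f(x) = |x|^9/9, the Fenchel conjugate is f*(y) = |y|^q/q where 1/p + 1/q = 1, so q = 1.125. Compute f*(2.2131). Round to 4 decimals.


The conjugate exponent q satisfies 1/p + 1/q = 1.
p = 9, so q = 9/(9 - 1) = 1.125
|y|^q = 2.2131^1.125 = 2.4441
f*(2.2131) = 2.4441 / 1.125 = 2.1726


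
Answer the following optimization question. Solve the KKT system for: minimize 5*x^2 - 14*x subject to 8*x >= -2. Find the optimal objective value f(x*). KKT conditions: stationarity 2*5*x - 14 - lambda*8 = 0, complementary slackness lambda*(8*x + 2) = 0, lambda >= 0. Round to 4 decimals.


Step 1: Try lambda = 0 (constraint inactive).
Stationarity: 2*5*x - 14 = 0
x* = 14/(2*5) = 1.4
Check constraint: 8*1.4 = 11.2 >= -2 -- satisfied.
Step 2: Compute optimal value.
f(x*) = 5*1.4^2 - 14*1.4 = -9.8


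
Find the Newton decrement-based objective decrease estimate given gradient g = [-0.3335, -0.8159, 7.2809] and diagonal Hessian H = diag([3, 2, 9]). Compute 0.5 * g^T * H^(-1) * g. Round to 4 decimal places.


Step 1: H is diagonal, so H^(-1) * g = [-0.1112, -0.408, 0.809].
Step 2: g^T H^(-1) g = sum_i g_i^2 / H_ii
  = (-0.3335)^2/3 + (-0.8159)^2/2 + (7.2809)^2/9
  = 0.0371 + 0.3328 + 5.8902 = 6.2601
Step 3: Objective decrease = 0.5 * g^T H^(-1) g = 3.13


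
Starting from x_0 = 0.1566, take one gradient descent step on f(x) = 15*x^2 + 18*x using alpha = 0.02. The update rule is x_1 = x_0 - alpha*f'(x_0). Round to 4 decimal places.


We compute the gradient at x_0 and apply the update.
f'(x) = 30*x + 18
f'(0.1566) = 30*0.1566 + 18 = 22.698
x_1 = 0.1566 - 0.02*22.698 = -0.2974


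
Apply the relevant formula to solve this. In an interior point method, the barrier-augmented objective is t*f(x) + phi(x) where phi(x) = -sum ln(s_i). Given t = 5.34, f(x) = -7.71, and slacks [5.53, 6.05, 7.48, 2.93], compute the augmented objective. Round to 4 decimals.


Step 1: Compute log-barrier.
ln values: [1.7102, 1.8001, 2.0122, 1.075]
phi = -(1.7102 + 1.8001 + 2.0122 + 1.075) = -6.5975
Step 2: Compute augmented objective.
t*f(x) = 5.34*-7.71 = -41.1714
Total = -41.1714 - 6.5975 = -47.7689


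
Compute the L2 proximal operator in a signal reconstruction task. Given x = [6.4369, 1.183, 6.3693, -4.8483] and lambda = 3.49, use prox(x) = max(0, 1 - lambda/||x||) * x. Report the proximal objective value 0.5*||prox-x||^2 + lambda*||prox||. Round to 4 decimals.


Step 1: Compute ||x||.
||x|| = 10.3396
Step 2: Compute scaling factor.
scale = max(0, 1 - 3.49/10.3396) = 0.6625
Step 3: prox(x) = [4.2642, 0.7837, 4.2194, -3.2118]
||prox(x)|| = 6.8496
Step 4: Proximal objective.
0.5*||prox-x||^2 = 6.0901
lambda*||prox|| = 23.9051
Total = 29.9951


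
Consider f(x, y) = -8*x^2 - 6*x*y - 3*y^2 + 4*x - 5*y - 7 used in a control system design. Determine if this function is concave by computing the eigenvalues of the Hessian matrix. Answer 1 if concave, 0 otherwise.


The Hessian of f(x,y) = -8*x^2 - 6*x*y - 3*y^2 + 4*x - 5*y - 7 is:
H = [[-16, -6], [-6, -6]]
Trace = -16 - 6 = -22
Determinant = -16*-6 - (-6)^2 = 60
Discriminant = (-22)^2 - 4*60 = 244.0
Eigenvalues: lambda_1 = -18.8102, lambda_2 = -3.1898
The function is concave.

1


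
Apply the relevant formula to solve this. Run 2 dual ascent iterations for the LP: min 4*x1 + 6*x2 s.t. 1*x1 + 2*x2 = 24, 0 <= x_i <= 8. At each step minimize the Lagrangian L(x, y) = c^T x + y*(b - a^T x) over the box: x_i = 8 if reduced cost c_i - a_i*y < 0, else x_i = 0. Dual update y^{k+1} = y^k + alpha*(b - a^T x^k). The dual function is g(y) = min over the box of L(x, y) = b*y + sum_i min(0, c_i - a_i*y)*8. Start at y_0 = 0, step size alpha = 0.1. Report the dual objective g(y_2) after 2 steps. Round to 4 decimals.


Dual ascent for LP: min 4*x1 + 6*x2, 1*x1 + 2*x2 = 24, 0 <= x_i <= 8
Step 1: y^k = 0.0, reduced costs: (4.0, 6.0)
  x^k = (0.0, 0.0), subgradient = b - a^T x = 24.0
  y^{k+1} = 0.0 + 0.1*24.0 = 2.4
Step 2: y^k = 2.4, reduced costs: (1.6, 1.2)
  x^k = (0.0, 0.0), subgradient = b - a^T x = 24.0
  y^{k+1} = 2.4 + 0.1*24.0 = 4.8
Dual objective at y_2 = 4.8: reduced costs (-0.8, -3.6), box minimizer x = (8.0, 8.0)
g(y_2) = b*y + (c1 - a1*y)*x1 + (c2 - a2*y)*x2 = 24*4.8 + (-0.8)*8.0 + (-3.6)*8.0 = 115.2 - 6.4 - 28.8 = 80.0


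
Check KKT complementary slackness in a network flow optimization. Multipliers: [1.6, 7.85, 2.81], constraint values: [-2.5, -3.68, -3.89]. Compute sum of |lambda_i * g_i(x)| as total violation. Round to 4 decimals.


KKT complementary slackness check:
lambda_1 * g_1 = 1.6 * -2.5 = -4.0
lambda_2 * g_2 = 7.85 * -3.68 = -28.888
lambda_3 * g_3 = 2.81 * -3.89 = -10.9309
Total violation = 4.0 + 28.888 + 10.9309 = 43.8189


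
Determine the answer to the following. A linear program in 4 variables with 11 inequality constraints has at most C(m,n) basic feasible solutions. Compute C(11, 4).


Each vertex corresponds to some choice of n active constraints out of m, so the number of vertices is at most C(m, n) = m! / (n!(m-n)!).
m = 11, n = 4
Numerator: 11 * 10 * 9 * 8
Denominator: 4! = 24
C(11, 4) = 330


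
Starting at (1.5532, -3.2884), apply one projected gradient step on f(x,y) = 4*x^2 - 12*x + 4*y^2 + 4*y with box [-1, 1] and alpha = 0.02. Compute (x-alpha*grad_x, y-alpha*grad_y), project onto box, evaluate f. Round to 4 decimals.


Step 1: Compute gradient at (1.5532, -3.2884).
grad_x = 2*4*1.5532 - 12 = 0.4256
grad_y = 2*4*-3.2884 + 4 = -22.3072
Step 2: Gradient step.
x_raw = 1.5532 - 0.02*0.4256 = 1.5447
y_raw = -3.2884 - 0.02*-22.3072 = -2.8423
Step 3: Project onto [-1, 1].
x_proj = clip(1.5447) = 1.0
y_proj = clip(-2.8423) = -1.0
Step 4: Evaluate f.
f(1.0, -1.0) = -8.0


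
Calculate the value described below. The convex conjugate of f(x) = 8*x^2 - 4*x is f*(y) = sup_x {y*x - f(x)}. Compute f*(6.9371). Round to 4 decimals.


f*(y) = sup_x {y*x - a*x^2 - b*x} = sup_x {(y-b)*x - a*x^2}
FOC: (y - b) - 2a*x = 0 => x* = (y - b)/(2a)
x* = (6.9371 + 4)/(2*8) = 0.6836
f*(6.9371) = (y-b)^2/(4a) = (6.9371 + 4)^2/(4*8)
= 119.6202/32 = 3.7381


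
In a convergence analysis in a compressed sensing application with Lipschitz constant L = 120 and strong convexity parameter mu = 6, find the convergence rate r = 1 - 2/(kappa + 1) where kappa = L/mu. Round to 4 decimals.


Step 1: Compute the condition number.
kappa = L/mu = 120/6 = 20.0
Step 2: Compute the convergence rate.
r = 1 - 2/(kappa + 1) = 1 - 2*mu/(L + mu) = (L - mu)/(L + mu) = 114/126 = 0.9048


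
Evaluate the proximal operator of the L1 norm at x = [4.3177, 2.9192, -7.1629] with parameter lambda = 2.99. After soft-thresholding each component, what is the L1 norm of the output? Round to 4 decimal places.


Soft-thresholding with lambda = 2.99:
prox(4.3177) = sign(4.3177)*max(|4.3177| - 2.99, 0) = 1.3277
prox(2.9192) = sign(2.9192)*max(|2.9192| - 2.99, 0) = 0.0
prox(-7.1629) = sign(-7.1629)*max(|-7.1629| - 2.99, 0) = -4.1729
prox(x) = [1.3277, 0.0, -4.1729]
||prox(x)||_1 = 1.3277 + 0.0 + 4.1729 = 5.5006


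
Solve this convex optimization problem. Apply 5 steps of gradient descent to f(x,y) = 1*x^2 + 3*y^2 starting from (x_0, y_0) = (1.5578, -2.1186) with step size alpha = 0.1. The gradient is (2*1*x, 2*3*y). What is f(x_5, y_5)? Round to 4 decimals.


Gradient descent on f(x,y) = 1*x^2 + 3*y^2.
Starting point: (1.5578, -2.1186), alpha = 0.1
Step 1: grad_x = 2*1*1.5578 = 3.1156, grad_y = 2*3*-2.1186 = -12.7116
  x_1 = 1.5578 - 0.1*3.1156 = 1.2462
  y_1 = -2.1186 - 0.1*-12.7116 = -0.8474
Step 2: grad_x = 2*1*1.2462 = 2.4925, grad_y = 2*3*-0.8474 = -5.0846
  x_2 = 1.2462 - 0.1*2.4925 = 0.997
  y_2 = -0.8474 - 0.1*-5.0846 = -0.339
Step 3: grad_x = 2*1*0.997 = 1.994, grad_y = 2*3*-0.339 = -2.0339
  x_3 = 0.997 - 0.1*1.994 = 0.7976
  y_3 = -0.339 - 0.1*-2.0339 = -0.1356
Step 4: grad_x = 2*1*0.7976 = 1.5952, grad_y = 2*3*-0.1356 = -0.8135
  x_4 = 0.7976 - 0.1*1.5952 = 0.6381
  y_4 = -0.1356 - 0.1*-0.8135 = -0.0542
Step 5: grad_x = 2*1*0.6381 = 1.2761, grad_y = 2*3*-0.0542 = -0.3254
  x_5 = 0.6381 - 0.1*1.2761 = 0.5105
  y_5 = -0.0542 - 0.1*-0.3254 = -0.0217
f(0.5105, -0.0217) = 1*0.5105^2 + 3*(-0.0217)^2 = 0.262


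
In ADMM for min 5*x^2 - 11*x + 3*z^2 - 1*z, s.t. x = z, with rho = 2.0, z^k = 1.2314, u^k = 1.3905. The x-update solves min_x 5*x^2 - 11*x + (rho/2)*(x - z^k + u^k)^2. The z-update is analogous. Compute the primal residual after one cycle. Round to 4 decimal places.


ADMM iteration with rho = 2.0, z^k = 1.2314, u^k = 1.3905
Step 1: x-update.
Minimize 5*x^2 - 11*x + (2.0/2)*(x - 1.2314 + 1.3905)^2
FOC: (2*5 + 2.0)*x = 11 + 2.0*(1.2314 - 1.3905)
x^{k+1} = 0.8902
Step 2: z-update.
Minimize 3*z^2 - 1*z + (2.0/2)*(0.8902 - z + 1.3905)^2
FOC: (2*3 + 2.0)*z = 1 + 2.0*(0.8902 + 1.3905)
z^{k+1} = 0.6952
Step 3: u-update.
u^{k+1} = 1.3905 + 0.8902 - 0.6952 = 1.5855
Step 4: Primal residual = |0.8902 - 0.6952| = 0.195


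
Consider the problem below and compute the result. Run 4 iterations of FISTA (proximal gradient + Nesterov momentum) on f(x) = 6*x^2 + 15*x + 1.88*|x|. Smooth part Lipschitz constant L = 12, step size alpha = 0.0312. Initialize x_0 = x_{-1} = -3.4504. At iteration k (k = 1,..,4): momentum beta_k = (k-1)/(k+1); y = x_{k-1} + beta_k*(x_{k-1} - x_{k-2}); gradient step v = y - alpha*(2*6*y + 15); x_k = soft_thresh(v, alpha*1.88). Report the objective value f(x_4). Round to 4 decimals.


FISTA on f(x) = 6*x^2 + 15*x + 1.88*|x|
L = 12, alpha = 0.0312
Iteration 1: beta = 0.0, y = -3.4504 + 0.0*(-3.4504 + 3.4504) = -3.4504
  grad(y) = -26.4048, v = y - alpha*grad = -2.6266
  prox(v) = soft_thresh(-2.6266, 0.0587) = -2.5679
Iteration 2: beta = 0.3333, y = -2.5679 + 0.3333*(-2.5679 + 3.4504) = -2.2738
  grad(y) = -12.285, v = y - alpha*grad = -1.8905
  prox(v) = soft_thresh(-1.8905, 0.0587) = -1.8318
Iteration 3: beta = 0.5, y = -1.8318 + 0.5*(-1.8318 + 2.5679) = -1.4637
  grad(y) = -2.565, v = y - alpha*grad = -1.3837
  prox(v) = soft_thresh(-1.3837, 0.0587) = -1.3251
Iteration 4: beta = 0.6, y = -1.3251 + 0.6*(-1.3251 + 1.8318) = -1.021
  grad(y) = 2.7477, v = y - alpha*grad = -1.1068
  prox(v) = soft_thresh(-1.1068, 0.0587) = -1.0481
f(x_4) = 6*(-1.0481)^2 + 15*(-1.0481) + 1.88*|-1.0481| = -7.16


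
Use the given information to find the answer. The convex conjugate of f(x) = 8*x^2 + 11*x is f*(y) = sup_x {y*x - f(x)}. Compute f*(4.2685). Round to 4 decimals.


f*(y) = sup_x {y*x - a*x^2 - b*x} = sup_x {(y-b)*x - a*x^2}
FOC: (y - b) - 2a*x = 0 => x* = (y - b)/(2a)
x* = (4.2685 - 11)/(2*8) = -0.4207
f*(4.2685) = (y-b)^2/(4a) = (4.2685 - 11)^2/(4*8)
= 45.3131/32 = 1.416


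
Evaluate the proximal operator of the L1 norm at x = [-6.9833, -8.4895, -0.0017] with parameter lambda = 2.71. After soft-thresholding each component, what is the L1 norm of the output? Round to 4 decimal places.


Soft-thresholding with lambda = 2.71:
prox(-6.9833) = sign(-6.9833)*max(|-6.9833| - 2.71, 0) = -4.2733
prox(-8.4895) = sign(-8.4895)*max(|-8.4895| - 2.71, 0) = -5.7795
prox(-0.0017) = sign(-0.0017)*max(|-0.0017| - 2.71, 0) = 0.0
prox(x) = [-4.2733, -5.7795, 0.0]
||prox(x)||_1 = 4.2733 + 5.7795 + 0.0 = 10.0528


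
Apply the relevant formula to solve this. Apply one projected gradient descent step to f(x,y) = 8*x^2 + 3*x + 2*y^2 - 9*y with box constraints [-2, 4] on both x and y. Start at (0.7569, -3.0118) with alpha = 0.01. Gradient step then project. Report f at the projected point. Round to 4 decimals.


Step 1: Compute gradient at (0.7569, -3.0118).
grad_x = 2*8*0.7569 + 3 = 15.1104
grad_y = 2*2*-3.0118 - 9 = -21.0472
Step 2: Gradient step.
x_raw = 0.7569 - 0.01*15.1104 = 0.6058
y_raw = -3.0118 - 0.01*-21.0472 = -2.8013
Step 3: Project onto [-2, 4].
x_proj = clip(0.6058) = 0.6058
y_proj = clip(-2.8013) = -2.0
Step 4: Evaluate f.
f(0.6058, -2.0) = 30.7533


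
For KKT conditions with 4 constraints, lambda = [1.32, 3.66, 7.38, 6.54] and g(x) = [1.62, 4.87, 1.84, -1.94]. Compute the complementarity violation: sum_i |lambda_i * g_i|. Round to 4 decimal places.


KKT complementary slackness check:
lambda_1 * g_1 = 1.32 * 1.62 = 2.1384
lambda_2 * g_2 = 3.66 * 4.87 = 17.8242
lambda_3 * g_3 = 7.38 * 1.84 = 13.5792
lambda_4 * g_4 = 6.54 * -1.94 = -12.6876
Total violation = 2.1384 + 17.8242 + 13.5792 + 12.6876 = 46.2294


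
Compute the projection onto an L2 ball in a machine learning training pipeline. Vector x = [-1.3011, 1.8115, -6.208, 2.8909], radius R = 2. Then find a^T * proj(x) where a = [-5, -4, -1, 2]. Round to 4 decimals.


Step 1: Compute ||x|| (intermediates to 6 decimals).
||x|| = sqrt((-1.3011)^2 + 1.8115^2 + (-6.208)^2 + 2.8909^2) = 7.20215
Step 2: Project.
Since ||x|| > R, scale = R/||x|| = 2/7.20215 = 0.277695, proj(x) = scale * x
proj(x) = [-0.361309, 0.503044, -1.723931, 0.802788]
Step 3: Dot product.
a^T * proj(x) = -5*(-0.361309) - 4*0.503044 - 1*(-1.723931) + 2*0.802788 = 3.1239


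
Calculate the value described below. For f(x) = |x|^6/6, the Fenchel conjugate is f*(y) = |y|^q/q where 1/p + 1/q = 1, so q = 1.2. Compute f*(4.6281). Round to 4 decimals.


The conjugate exponent q satisfies 1/p + 1/q = 1.
p = 6, so q = 6/(6 - 1) = 1.2
|y|^q = 4.6281^1.2 = 6.2876
f*(4.6281) = 6.2876 / 1.2 = 5.2396


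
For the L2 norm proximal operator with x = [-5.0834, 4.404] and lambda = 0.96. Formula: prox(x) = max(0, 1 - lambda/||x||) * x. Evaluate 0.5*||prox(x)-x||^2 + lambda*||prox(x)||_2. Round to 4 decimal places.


Step 1: Compute ||x||.
||x|| = 6.7258
Step 2: Compute scaling factor.
scale = max(0, 1 - 0.96/6.7258) = 0.8573
Step 3: prox(x) = [-4.3578, 3.7754]
||prox(x)|| = 5.7658
Step 4: Proximal objective.
0.5*||prox-x||^2 = 0.4608
lambda*||prox|| = 5.5352
Total = 5.996


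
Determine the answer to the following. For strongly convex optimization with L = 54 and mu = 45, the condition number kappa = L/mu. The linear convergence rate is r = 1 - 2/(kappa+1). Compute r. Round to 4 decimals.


Step 1: Compute the condition number.
kappa = L/mu = 54/45 = 1.2
Step 2: Compute the convergence rate.
r = 1 - 2/(kappa + 1) = 1 - 2*mu/(L + mu) = (L - mu)/(L + mu) = 9/99 = 0.0909


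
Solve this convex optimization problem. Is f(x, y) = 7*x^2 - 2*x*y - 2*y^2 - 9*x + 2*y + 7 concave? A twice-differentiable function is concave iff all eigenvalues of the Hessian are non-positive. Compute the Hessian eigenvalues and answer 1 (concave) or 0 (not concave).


The Hessian of f(x,y) = 7*x^2 - 2*x*y - 2*y^2 - 9*x + 2*y + 7 is:
H = [[14, -2], [-2, -4]]
Trace = 14 - 4 = 10
Determinant = 14*-4 - (-2)^2 = -60
Discriminant = (10)^2 - 4*-60 = 340.0
Eigenvalues: lambda_1 = -4.2195, lambda_2 = 14.2195
The function is not concave.

0


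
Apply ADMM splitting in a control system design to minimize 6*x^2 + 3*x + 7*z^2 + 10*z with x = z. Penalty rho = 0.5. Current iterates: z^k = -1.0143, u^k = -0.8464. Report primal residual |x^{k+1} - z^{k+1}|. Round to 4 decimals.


ADMM iteration with rho = 0.5, z^k = -1.0143, u^k = -0.8464
Step 1: x-update.
Minimize 6*x^2 + 3*x + (0.5/2)*(x + 1.0143 - 0.8464)^2
FOC: (2*6 + 0.5)*x = -3 + 0.5*(-1.0143 + 0.8464)
x^{k+1} = -0.2467
Step 2: z-update.
Minimize 7*z^2 + 10*z + (0.5/2)*(-0.2467 - z - 0.8464)^2
FOC: (2*7 + 0.5)*z = -10 + 0.5*(-0.2467 - 0.8464)
z^{k+1} = -0.7273
Step 3: u-update.
u^{k+1} = -0.8464 - 0.2467 + 0.7273 = -0.3658
Step 4: Primal residual = |-0.2467 + 0.7273| = 0.4806


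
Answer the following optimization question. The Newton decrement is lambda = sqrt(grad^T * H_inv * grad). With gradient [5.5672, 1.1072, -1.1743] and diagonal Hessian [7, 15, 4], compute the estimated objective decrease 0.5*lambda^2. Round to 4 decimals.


Step 1: H is diagonal, so H^(-1) * g = [0.7953, 0.0738, -0.2936].
Step 2: g^T H^(-1) g = sum_i g_i^2 / H_ii
  = (5.5672)^2/7 + (1.1072)^2/15 + (-1.1743)^2/4
  = 4.4277 + 0.0817 + 0.3447 = 4.8541
Step 3: Objective decrease = 0.5 * g^T H^(-1) g = 2.4271


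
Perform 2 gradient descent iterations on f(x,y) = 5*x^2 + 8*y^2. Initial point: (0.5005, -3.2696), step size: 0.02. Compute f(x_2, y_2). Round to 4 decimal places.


Gradient descent on f(x,y) = 5*x^2 + 8*y^2.
Starting point: (0.5005, -3.2696), alpha = 0.02
Step 1: grad_x = 2*5*0.5005 = 5.005, grad_y = 2*8*-3.2696 = -52.3136
  x_1 = 0.5005 - 0.02*5.005 = 0.4004
  y_1 = -3.2696 - 0.02*-52.3136 = -2.2233
Step 2: grad_x = 2*5*0.4004 = 4.004, grad_y = 2*8*-2.2233 = -35.5732
  x_2 = 0.4004 - 0.02*4.004 = 0.3203
  y_2 = -2.2233 - 0.02*-35.5732 = -1.5119
f(0.3203, -1.5119) = 5*0.3203^2 + 8*(-1.5119)^2 = 18.7989


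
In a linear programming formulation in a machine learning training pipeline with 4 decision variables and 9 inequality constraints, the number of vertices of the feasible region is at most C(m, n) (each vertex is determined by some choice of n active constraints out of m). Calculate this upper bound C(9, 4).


Each vertex corresponds to some choice of n active constraints out of m, so the number of vertices is at most C(m, n) = m! / (n!(m-n)!).
m = 9, n = 4
Numerator: 9 * 8 * 7 * 6
Denominator: 4! = 24
C(9, 4) = 126


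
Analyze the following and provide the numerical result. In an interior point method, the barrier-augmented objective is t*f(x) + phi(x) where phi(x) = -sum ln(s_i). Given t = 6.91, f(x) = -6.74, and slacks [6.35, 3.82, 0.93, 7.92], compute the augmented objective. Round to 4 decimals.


Step 1: Compute log-barrier.
ln values: [1.8485, 1.3403, -0.0726, 2.0694]
phi = -(1.8485 + 1.3403 - 0.0726 + 2.0694) = -5.1855
Step 2: Compute augmented objective.
t*f(x) = 6.91*-6.74 = -46.5734
Total = -46.5734 - 5.1855 = -51.7589


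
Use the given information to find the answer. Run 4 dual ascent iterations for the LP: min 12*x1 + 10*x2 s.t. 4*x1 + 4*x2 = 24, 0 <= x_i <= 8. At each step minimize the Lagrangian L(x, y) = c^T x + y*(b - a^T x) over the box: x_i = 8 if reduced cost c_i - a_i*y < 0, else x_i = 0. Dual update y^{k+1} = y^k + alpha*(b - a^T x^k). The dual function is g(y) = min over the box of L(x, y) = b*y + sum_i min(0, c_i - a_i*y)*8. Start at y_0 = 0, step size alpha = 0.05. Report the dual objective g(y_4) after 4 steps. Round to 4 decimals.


Dual ascent for LP: min 12*x1 + 10*x2, 4*x1 + 4*x2 = 24, 0 <= x_i <= 8
Step 1: y^k = 0.0, reduced costs: (12.0, 10.0)
  x^k = (0.0, 0.0), subgradient = b - a^T x = 24.0
  y^{k+1} = 0.0 + 0.05*24.0 = 1.2
Step 2: y^k = 1.2, reduced costs: (7.2, 5.2)
  x^k = (0.0, 0.0), subgradient = b - a^T x = 24.0
  y^{k+1} = 1.2 + 0.05*24.0 = 2.4
Step 3: y^k = 2.4, reduced costs: (2.4, 0.4)
  x^k = (0.0, 0.0), subgradient = b - a^T x = 24.0
  y^{k+1} = 2.4 + 0.05*24.0 = 3.6
Step 4: y^k = 3.6, reduced costs: (-2.4, -4.4)
  x^k = (8.0, 8.0), subgradient = b - a^T x = -40.0
  y^{k+1} = 3.6 + 0.05*-40.0 = 1.6
Dual objective at y_4 = 1.6: reduced costs (5.6, 3.6), box minimizer x = (0.0, 0.0)
g(y_4) = b*y + (c1 - a1*y)*x1 + (c2 - a2*y)*x2 = 24*1.6 + 5.6*0.0 + 3.6*0.0 = 38.4 + 0.0 + 0.0 = 38.4


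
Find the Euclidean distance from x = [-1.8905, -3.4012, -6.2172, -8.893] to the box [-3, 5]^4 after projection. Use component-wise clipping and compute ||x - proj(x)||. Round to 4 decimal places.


Project each component onto [-3, 5].
clip(-1.8905) = -1.8905, clip(-3.4012) = -3.0, clip(-6.2172) = -3.0, clip(-8.893) = -3.0
Projection = [-1.8905, -3.0, -3.0, -3.0]
Squared diffs: [0.0, 0.161, 10.3504, 34.7274]
Distance = sqrt(45.2388) = 6.726


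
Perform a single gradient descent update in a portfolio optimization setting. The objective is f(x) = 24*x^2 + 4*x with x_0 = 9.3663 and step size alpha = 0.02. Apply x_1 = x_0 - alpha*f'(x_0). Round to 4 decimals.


We compute the gradient at x_0 and apply the update.
f'(x) = 48*x + 4
f'(9.3663) = 48*9.3663 + 4 = 453.5824
x_1 = 9.3663 - 0.02*453.5824 = 0.2947


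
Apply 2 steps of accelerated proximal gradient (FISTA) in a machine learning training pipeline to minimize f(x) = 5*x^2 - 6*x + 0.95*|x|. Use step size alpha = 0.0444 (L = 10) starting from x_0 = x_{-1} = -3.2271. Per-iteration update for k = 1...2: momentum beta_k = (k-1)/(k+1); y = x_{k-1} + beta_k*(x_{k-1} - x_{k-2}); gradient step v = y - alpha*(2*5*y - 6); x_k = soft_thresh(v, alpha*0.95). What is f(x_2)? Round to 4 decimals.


FISTA on f(x) = 5*x^2 - 6*x + 0.95*|x|
L = 10, alpha = 0.0444
Iteration 1: beta = 0.0, y = -3.2271 + 0.0*(-3.2271 + 3.2271) = -3.2271
  grad(y) = -38.271, v = y - alpha*grad = -1.5279
  prox(v) = soft_thresh(-1.5279, 0.0422) = -1.4857
Iteration 2: beta = 0.3333, y = -1.4857 + 0.3333*(-1.4857 + 3.2271) = -0.9052
  grad(y) = -15.0522, v = y - alpha*grad = -0.2369
  prox(v) = soft_thresh(-0.2369, 0.0422) = -0.1947
f(x_2) = 5*(-0.1947)^2 - 6*(-0.1947) + 0.95*|-0.1947| = 1.5429


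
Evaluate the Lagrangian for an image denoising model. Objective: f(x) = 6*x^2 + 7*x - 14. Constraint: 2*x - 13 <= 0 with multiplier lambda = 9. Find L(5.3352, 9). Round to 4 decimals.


Step 1: Evaluate f(x).
f(5.3352) = 6*5.3352^2 + 7*5.3352 - 14 = 194.1326
Step 2: Evaluate g(x).
g(5.3352) = 2*5.3352 - 13 = -2.3296
Step 3: Compute Lagrangian.
L = 194.1326 + 9*-2.3296 = 173.1662


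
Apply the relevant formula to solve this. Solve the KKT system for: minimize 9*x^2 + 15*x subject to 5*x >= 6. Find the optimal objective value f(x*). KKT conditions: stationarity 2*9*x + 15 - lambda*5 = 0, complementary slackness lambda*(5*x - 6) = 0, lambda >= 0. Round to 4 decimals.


Step 1: Try lambda = 0 (constraint inactive).
x_unc = -15/(2*9) = -0.8333
Check: 5*-0.8333 = -4.1665 < 6 -- violated!
Step 2: Constraint must be active: 5*x = 6
x* = 6/5 = 1.2
lambda = (2*9*1.2 + 15)/5 = 7.32
Step 3: Compute optimal value.
f(x*) = 9*1.2^2 + 15*1.2 = 30.96


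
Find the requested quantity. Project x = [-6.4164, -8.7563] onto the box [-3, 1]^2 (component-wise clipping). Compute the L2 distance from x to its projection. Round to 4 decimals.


Project each component onto [-3, 1].
clip(-6.4164) = -3.0, clip(-8.7563) = -3.0
Projection = [-3.0, -3.0]
Squared diffs: [11.6718, 33.135]
Distance = sqrt(44.8068) = 6.6938


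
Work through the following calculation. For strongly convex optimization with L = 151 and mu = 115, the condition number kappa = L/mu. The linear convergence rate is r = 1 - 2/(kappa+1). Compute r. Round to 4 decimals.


Step 1: Compute the condition number.
kappa = L/mu = 151/115 = 1.313
Step 2: Compute the convergence rate.
r = 1 - 2/(kappa + 1) = 1 - 2*mu/(L + mu) = (L - mu)/(L + mu) = 36/266 = 0.1353


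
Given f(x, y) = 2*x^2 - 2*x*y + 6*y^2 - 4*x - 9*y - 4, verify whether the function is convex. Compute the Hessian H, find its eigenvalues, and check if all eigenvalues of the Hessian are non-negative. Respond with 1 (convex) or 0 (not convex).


The Hessian of f(x,y) = 2*x^2 - 2*x*y + 6*y^2 - 4*x - 9*y - 4 is:
H = [[4, -2], [-2, 12]]
Trace = 4 + 12 = 16
Determinant = 4*12 - (-2)^2 = 44
Discriminant = (16)^2 - 4*44 = 80.0
Eigenvalues: lambda_1 = 3.5279, lambda_2 = 12.4721
The function is convex.

1


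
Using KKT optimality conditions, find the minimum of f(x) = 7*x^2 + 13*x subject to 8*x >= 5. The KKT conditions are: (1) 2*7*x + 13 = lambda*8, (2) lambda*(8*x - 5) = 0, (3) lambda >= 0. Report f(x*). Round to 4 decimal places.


Step 1: Try lambda = 0 (constraint inactive).
x_unc = -13/(2*7) = -0.9286
Check: 8*-0.9286 = -7.4288 < 5 -- violated!
Step 2: Constraint must be active: 8*x = 5
x* = 5/8 = 0.625
lambda = (2*7*0.625 + 13)/8 = 2.7188
Step 3: Compute optimal value.
f(x*) = 7*0.625^2 + 13*0.625 = 10.8594


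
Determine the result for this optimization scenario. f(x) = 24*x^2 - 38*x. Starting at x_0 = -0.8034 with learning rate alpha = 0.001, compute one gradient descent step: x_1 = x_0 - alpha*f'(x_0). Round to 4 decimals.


We compute the gradient at x_0 and apply the update.
f'(x) = 48*x - 38
f'(-0.8034) = 48*-0.8034 - 38 = -76.5632
x_1 = -0.8034 - 0.001*-76.5632 = -0.7268


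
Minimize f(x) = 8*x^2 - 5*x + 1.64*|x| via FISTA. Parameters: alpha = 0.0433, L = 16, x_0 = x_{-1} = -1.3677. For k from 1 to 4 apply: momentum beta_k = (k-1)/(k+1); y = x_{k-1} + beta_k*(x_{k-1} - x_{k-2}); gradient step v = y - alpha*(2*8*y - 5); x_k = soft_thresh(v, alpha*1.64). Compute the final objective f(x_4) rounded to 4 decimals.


FISTA on f(x) = 8*x^2 - 5*x + 1.64*|x|
L = 16, alpha = 0.0433
Iteration 1: beta = 0.0, y = -1.3677 + 0.0*(-1.3677 + 1.3677) = -1.3677
  grad(y) = -26.8832, v = y - alpha*grad = -0.2037
  prox(v) = soft_thresh(-0.2037, 0.071) = -0.1326
Iteration 2: beta = 0.3333, y = -0.1326 + 0.3333*(-0.1326 + 1.3677) = 0.279
  grad(y) = -0.5354, v = y - alpha*grad = 0.3022
  prox(v) = soft_thresh(0.3022, 0.071) = 0.2312
Iteration 3: beta = 0.5, y = 0.2312 + 0.5*(0.2312 + 0.1326) = 0.4131
  grad(y) = 1.6102, v = y - alpha*grad = 0.3434
  prox(v) = soft_thresh(0.3434, 0.071) = 0.2724
Iteration 4: beta = 0.6, y = 0.2724 + 0.6*(0.2724 - 0.2312) = 0.2971
  grad(y) = -0.2461, v = y - alpha*grad = 0.3078
  prox(v) = soft_thresh(0.3078, 0.071) = 0.2368
f(x_4) = 8*0.2368^2 - 5*0.2368 + 1.64*|0.2368| = -0.3471


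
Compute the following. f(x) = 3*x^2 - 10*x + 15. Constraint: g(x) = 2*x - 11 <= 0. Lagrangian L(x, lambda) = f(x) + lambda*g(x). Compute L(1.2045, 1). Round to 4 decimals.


Step 1: Evaluate f(x).
f(1.2045) = 3*1.2045^2 - 10*1.2045 + 15 = 7.3075
Step 2: Evaluate g(x).
g(1.2045) = 2*1.2045 - 11 = -8.591
Step 3: Compute Lagrangian.
L = 7.3075 + 1*-8.591 = -1.2835


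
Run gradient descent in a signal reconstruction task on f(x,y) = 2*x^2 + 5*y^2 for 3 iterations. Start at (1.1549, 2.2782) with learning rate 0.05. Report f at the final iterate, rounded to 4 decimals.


Gradient descent on f(x,y) = 2*x^2 + 5*y^2.
Starting point: (1.1549, 2.2782), alpha = 0.05
Step 1: grad_x = 2*2*1.1549 = 4.6196, grad_y = 2*5*2.2782 = 22.782
  x_1 = 1.1549 - 0.05*4.6196 = 0.9239
  y_1 = 2.2782 - 0.05*22.782 = 1.1391
Step 2: grad_x = 2*2*0.9239 = 3.6957, grad_y = 2*5*1.1391 = 11.391
  x_2 = 0.9239 - 0.05*3.6957 = 0.7391
  y_2 = 1.1391 - 0.05*11.391 = 0.5696
Step 3: grad_x = 2*2*0.7391 = 2.9565, grad_y = 2*5*0.5696 = 5.6955
  x_3 = 0.7391 - 0.05*2.9565 = 0.5913
  y_3 = 0.5696 - 0.05*5.6955 = 0.2848
f(0.5913, 0.2848) = 2*0.5913^2 + 5*0.2848^2 = 1.1048


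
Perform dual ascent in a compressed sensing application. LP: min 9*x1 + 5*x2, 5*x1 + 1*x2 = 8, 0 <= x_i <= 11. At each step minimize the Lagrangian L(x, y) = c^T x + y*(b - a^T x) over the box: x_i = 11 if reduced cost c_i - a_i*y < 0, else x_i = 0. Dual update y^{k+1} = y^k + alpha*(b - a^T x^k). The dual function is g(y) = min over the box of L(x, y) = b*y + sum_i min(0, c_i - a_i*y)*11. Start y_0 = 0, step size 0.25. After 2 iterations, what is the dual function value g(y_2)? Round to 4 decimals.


Dual ascent for LP: min 9*x1 + 5*x2, 5*x1 + 1*x2 = 8, 0 <= x_i <= 11
Step 1: y^k = 0.0, reduced costs: (9.0, 5.0)
  x^k = (0.0, 0.0), subgradient = b - a^T x = 8.0
  y^{k+1} = 0.0 + 0.25*8.0 = 2.0
Step 2: y^k = 2.0, reduced costs: (-1.0, 3.0)
  x^k = (11.0, 0.0), subgradient = b - a^T x = -47.0
  y^{k+1} = 2.0 + 0.25*-47.0 = -9.75
Dual objective at y_2 = -9.75: reduced costs (57.75, 14.75), box minimizer x = (0.0, 0.0)
g(y_2) = b*y + (c1 - a1*y)*x1 + (c2 - a2*y)*x2 = 8*(-9.75) + 57.75*0.0 + 14.75*0.0 = -78.0 + 0.0 + 0.0 = -78.0


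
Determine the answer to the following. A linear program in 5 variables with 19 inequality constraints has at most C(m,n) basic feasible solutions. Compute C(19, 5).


Each vertex corresponds to some choice of n active constraints out of m, so the number of vertices is at most C(m, n) = m! / (n!(m-n)!).
m = 19, n = 5
Numerator: 19 * 18 * 17 * 16 * 15
Denominator: 5! = 120
C(19, 5) = 11628


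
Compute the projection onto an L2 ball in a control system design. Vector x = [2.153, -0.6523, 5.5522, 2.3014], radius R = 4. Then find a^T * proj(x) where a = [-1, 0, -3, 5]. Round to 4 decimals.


Step 1: Compute ||x|| (intermediates to 6 decimals).
||x|| = sqrt(2.153^2 + (-0.6523)^2 + 5.5522^2 + 2.3014^2) = 6.417497
Step 2: Project.
Since ||x|| > R, scale = R/||x|| = 4/6.417497 = 0.623296, proj(x) = scale * x
proj(x) = [1.341956, -0.406576, 3.460664, 1.434453]
Step 3: Dot product.
a^T * proj(x) = -1*1.341956 + 0*(-0.406576) - 3*3.460664 + 5*1.434453 = -4.5517


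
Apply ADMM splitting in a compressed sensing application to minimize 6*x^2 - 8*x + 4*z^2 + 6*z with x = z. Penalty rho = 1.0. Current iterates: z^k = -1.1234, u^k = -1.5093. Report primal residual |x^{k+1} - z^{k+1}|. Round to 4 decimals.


ADMM iteration with rho = 1.0, z^k = -1.1234, u^k = -1.5093
Step 1: x-update.
Minimize 6*x^2 - 8*x + (1.0/2)*(x + 1.1234 - 1.5093)^2
FOC: (2*6 + 1.0)*x = 8 + 1.0*(-1.1234 + 1.5093)
x^{k+1} = 0.6451
Step 2: z-update.
Minimize 4*z^2 + 6*z + (1.0/2)*(0.6451 - z - 1.5093)^2
FOC: (2*4 + 1.0)*z = -6 + 1.0*(0.6451 - 1.5093)
z^{k+1} = -0.7627
Step 3: u-update.
u^{k+1} = -1.5093 + 0.6451 + 0.7627 = -0.1015
Step 4: Primal residual = |0.6451 + 0.7627| = 1.4078


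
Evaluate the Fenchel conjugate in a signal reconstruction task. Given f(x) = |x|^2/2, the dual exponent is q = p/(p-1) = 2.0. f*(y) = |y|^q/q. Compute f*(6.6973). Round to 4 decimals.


The conjugate exponent q satisfies 1/p + 1/q = 1.
p = 2, so q = 2/(2 - 1) = 2.0
|y|^q = 6.6973^2.0 = 44.8538
f*(6.6973) = 44.8538 / 2.0 = 22.4269


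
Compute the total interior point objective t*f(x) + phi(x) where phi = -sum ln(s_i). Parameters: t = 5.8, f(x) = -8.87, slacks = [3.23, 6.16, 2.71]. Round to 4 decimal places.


Step 1: Compute log-barrier.
ln values: [1.1725, 1.8181, 0.9969]
phi = -(1.1725 + 1.8181 + 0.9969) = -3.9875
Step 2: Compute augmented objective.
t*f(x) = 5.8*-8.87 = -51.446
Total = -51.446 - 3.9875 = -55.4335


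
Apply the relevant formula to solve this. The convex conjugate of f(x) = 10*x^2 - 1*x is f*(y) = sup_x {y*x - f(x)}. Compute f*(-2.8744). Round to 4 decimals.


f*(y) = sup_x {y*x - a*x^2 - b*x} = sup_x {(y-b)*x - a*x^2}
FOC: (y - b) - 2a*x = 0 => x* = (y - b)/(2a)
x* = (-2.8744 + 1)/(2*10) = -0.0937
f*(-2.8744) = (y-b)^2/(4a) = (-2.8744 + 1)^2/(4*10)
= 3.5134/40 = 0.0878


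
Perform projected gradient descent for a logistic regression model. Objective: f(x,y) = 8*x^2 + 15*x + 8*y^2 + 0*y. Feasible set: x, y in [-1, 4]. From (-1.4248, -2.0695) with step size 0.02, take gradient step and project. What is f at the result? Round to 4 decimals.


Step 1: Compute gradient at (-1.4248, -2.0695).
grad_x = 2*8*-1.4248 + 15 = -7.7968
grad_y = 2*8*-2.0695 + 0 = -33.112
Step 2: Gradient step.
x_raw = -1.4248 - 0.02*-7.7968 = -1.2689
y_raw = -2.0695 - 0.02*-33.112 = -1.4073
Step 3: Project onto [-1, 4].
x_proj = clip(-1.2689) = -1.0
y_proj = clip(-1.4073) = -1.0
Step 4: Evaluate f.
f(-1.0, -1.0) = 1.0


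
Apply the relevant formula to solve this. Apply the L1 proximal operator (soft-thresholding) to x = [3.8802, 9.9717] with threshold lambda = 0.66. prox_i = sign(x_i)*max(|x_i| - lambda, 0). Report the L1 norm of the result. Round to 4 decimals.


Soft-thresholding with lambda = 0.66:
prox(3.8802) = sign(3.8802)*max(|3.8802| - 0.66, 0) = 3.2202
prox(9.9717) = sign(9.9717)*max(|9.9717| - 0.66, 0) = 9.3117
prox(x) = [3.2202, 9.3117]
||prox(x)||_1 = 3.2202 + 9.3117 = 12.5319


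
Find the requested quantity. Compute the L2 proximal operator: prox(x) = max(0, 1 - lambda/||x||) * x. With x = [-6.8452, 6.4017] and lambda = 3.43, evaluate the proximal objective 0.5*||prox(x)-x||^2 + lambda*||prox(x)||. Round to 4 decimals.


Step 1: Compute ||x||.
||x|| = 9.3722
Step 2: Compute scaling factor.
scale = max(0, 1 - 3.43/9.3722) = 0.634
Step 3: prox(x) = [-4.34, 4.0588]
||prox(x)|| = 5.9422
Step 4: Proximal objective.
0.5*||prox-x||^2 = 5.8825
lambda*||prox|| = 20.3817
Total = 26.2643


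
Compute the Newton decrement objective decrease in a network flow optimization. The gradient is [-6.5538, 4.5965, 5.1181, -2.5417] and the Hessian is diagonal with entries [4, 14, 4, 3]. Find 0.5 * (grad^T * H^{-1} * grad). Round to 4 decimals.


Step 1: H is diagonal, so H^(-1) * g = [-1.6385, 0.3283, 1.2795, -0.8472].
Step 2: g^T H^(-1) g = sum_i g_i^2 / H_ii
  = (-6.5538)^2/4 + (4.5965)^2/14 + (5.1181)^2/4 + (-2.5417)^2/3
  = 10.7381 + 1.5091 + 6.5487 + 2.1534 = 20.9494
Step 3: Objective decrease = 0.5 * g^T H^(-1) g = 10.4747


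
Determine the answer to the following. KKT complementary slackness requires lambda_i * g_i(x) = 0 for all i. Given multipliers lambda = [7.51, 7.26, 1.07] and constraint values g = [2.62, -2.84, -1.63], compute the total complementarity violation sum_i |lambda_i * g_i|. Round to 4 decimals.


KKT complementary slackness check:
lambda_1 * g_1 = 7.51 * 2.62 = 19.6762
lambda_2 * g_2 = 7.26 * -2.84 = -20.6184
lambda_3 * g_3 = 1.07 * -1.63 = -1.7441
Total violation = 19.6762 + 20.6184 + 1.7441 = 42.0387
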